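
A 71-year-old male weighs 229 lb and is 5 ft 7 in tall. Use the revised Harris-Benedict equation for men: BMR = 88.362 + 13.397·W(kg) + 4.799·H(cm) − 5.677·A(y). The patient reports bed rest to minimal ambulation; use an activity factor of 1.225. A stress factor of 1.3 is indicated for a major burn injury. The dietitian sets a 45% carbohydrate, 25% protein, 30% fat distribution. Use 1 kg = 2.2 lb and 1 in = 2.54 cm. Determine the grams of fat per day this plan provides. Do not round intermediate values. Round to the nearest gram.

Convert to metric: weight = 229 ÷ 2.2 = 104.0909 kg; height = (5×12 + 7) × 2.54 = 67 × 2.54 = 170.18 cm.
Harris-Benedict: BMR = 88.362 + 13.397(104.0909) + 4.799(170.18) − 5.677(71) = 1896.4947 kcal/day.
TEE = 1896.4947 × 1.225 = 2323.206 kcal/day.
With stress factor 1.3: 2323.206 × 1.3 = 3020.1679 kcal/day.
Fat energy = 30% × 3020.1679 = 906.0504 kcal.
Fat = 906.0504 ÷ 9 kcal/g = 100.6723 g.

101 g/day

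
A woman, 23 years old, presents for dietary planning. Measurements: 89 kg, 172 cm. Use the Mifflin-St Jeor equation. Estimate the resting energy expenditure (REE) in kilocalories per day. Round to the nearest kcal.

1689 kilocalories per day

Mifflin-St Jeor (female): BMR = 10(89) + 6.25(172) − 5(23) − 161 = 890 + 1075 − 115 − 161 = 1689 kcal/day.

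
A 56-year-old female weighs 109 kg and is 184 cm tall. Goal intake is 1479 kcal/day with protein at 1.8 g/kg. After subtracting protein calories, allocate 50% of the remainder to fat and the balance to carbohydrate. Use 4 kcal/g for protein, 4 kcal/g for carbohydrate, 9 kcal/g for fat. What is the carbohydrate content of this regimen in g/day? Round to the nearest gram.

Protein = 1.8 × 109 = 196.2 g → 196.2 × 4 = 784.8 kcal.
Non-protein calories = 1479 − 784.8 = 694.2 kcal.
Fat: 50% × 694.2 = 347.1 kcal; carbohydrate: 347.1 kcal.
Carbohydrate: 347.1 kcal ÷ 4 kcal/g = 86.775 g.

87 g/day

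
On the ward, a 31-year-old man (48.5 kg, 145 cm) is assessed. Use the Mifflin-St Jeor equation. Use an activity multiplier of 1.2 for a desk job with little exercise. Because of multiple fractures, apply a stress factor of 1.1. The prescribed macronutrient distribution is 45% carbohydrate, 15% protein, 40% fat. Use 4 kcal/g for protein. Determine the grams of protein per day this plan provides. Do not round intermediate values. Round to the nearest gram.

61 g/day

Mifflin-St Jeor (male): BMR = 10(48.5) + 6.25(145) − 5(31) + 5 = 485 + 906.25 − 155 + 5 = 1241.25 kcal/day.
TEE = 1241.25 × 1.2 = 1489.5 kcal/day.
With stress factor 1.1: 1489.5 × 1.1 = 1638.45 kcal/day.
Protein energy = 15% × 1638.45 = 245.7675 kcal.
Protein = 245.7675 ÷ 4 kcal/g = 61.4419 g.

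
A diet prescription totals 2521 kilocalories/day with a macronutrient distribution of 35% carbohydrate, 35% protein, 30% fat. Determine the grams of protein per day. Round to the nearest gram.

Protein energy = 35% × 2521 = 882.35 kcal.
At 4 kcal/g: 882.35 ÷ 4 = 220.5875 g.

221 g/day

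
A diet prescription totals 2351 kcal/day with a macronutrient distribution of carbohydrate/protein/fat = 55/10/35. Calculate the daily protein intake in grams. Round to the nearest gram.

59 g/day

Protein energy = 10% × 2351 = 235.1 kcal.
At 4 kcal/g: 235.1 ÷ 4 = 58.775 g.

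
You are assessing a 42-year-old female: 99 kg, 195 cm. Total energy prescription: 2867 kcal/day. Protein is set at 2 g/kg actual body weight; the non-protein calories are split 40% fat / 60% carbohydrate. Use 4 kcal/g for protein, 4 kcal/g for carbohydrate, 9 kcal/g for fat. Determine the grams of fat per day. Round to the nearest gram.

Protein = 2 × 99 = 198 g → 198 × 4 = 792 kcal.
Non-protein calories = 2867 − 792 = 2075 kcal.
Fat: 40% × 2075 = 830 kcal; carbohydrate: 1245 kcal.
Fat: 830 kcal ÷ 9 kcal/g = 92.2222 g.

92 g/day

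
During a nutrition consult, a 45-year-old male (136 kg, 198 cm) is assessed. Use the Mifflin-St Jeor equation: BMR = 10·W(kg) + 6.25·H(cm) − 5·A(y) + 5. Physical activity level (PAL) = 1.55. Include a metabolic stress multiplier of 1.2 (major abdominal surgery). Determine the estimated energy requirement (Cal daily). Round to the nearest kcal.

Mifflin-St Jeor (male): BMR = 10(136) + 6.25(198) − 5(45) + 5 = 1360 + 1237.5 − 225 + 5 = 2377.5 kcal/day.
TEE = BMR × activity factor = 2377.5 × 1.55 = 3685.125 kcal/day.
Apply stress factor: 3685.125 × 1.2 = 4422.15 kcal/day.

4422 Cal daily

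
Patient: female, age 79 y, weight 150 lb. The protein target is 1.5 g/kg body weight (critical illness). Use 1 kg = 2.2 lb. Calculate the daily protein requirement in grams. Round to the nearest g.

Weight in kg = 150 ÷ 2.2 = 68.1818 kg.
Protein = 1.5 g/kg × 68.1818 kg = 102.2727 g/day.

102 g/day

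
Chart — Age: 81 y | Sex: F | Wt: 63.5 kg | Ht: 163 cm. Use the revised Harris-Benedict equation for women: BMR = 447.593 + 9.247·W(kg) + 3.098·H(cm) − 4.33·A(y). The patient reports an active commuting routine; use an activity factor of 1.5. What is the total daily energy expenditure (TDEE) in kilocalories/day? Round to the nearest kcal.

1784 kilocalories/day

Harris-Benedict: BMR = 447.593 + 9.247(63.5) + 3.098(163) − 4.33(81) = 1189.0215 kcal/day.
TEE = BMR × activity factor = 1189.0215 × 1.5 = 1783.5323 kcal/day.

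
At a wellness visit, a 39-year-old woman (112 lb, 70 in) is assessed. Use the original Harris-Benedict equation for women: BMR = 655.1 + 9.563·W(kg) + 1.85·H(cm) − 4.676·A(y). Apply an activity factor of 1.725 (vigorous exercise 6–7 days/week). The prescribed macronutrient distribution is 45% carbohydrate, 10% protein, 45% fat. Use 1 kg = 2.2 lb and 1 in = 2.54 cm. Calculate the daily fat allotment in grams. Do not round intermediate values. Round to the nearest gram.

111 g/day

Convert to metric: weight = 112 ÷ 2.2 = 50.9091 kg; height = 70 × 2.54 = 177.8 cm.
Harris-Benedict: BMR = 655.1 + 9.563(50.9091) + 1.85(177.8) − 4.676(39) = 1288.5096 kcal/day.
TEE = 1288.5096 × 1.725 = 2222.6791 kcal/day.
Fat energy = 45% × 2222.6791 = 1000.2056 kcal.
Fat = 1000.2056 ÷ 9 kcal/g = 111.134 g.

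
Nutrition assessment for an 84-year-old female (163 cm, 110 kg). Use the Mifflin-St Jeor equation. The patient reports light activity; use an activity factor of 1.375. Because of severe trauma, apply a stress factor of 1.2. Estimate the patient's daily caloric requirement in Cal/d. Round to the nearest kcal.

Mifflin-St Jeor (female): BMR = 10(110) + 6.25(163) − 5(84) − 161 = 1100 + 1018.75 − 420 − 161 = 1537.75 kcal/day.
TEE = BMR × activity factor = 1537.75 × 1.375 = 2114.4063 kcal/day.
Apply stress factor: 2114.4063 × 1.2 = 2537.2875 kcal/day.

2537 Cal/d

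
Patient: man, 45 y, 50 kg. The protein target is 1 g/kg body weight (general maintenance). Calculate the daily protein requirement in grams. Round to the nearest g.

50 g/day

Protein = 1 g/kg × 50 kg = 50 g/day.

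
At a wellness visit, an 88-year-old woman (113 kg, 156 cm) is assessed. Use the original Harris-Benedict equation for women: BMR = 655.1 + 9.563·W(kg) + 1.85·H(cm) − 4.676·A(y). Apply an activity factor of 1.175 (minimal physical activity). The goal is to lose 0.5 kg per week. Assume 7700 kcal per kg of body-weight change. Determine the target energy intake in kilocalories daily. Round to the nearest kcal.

1345 kilocalories daily

Harris-Benedict: BMR = 655.1 + 9.563(113) + 1.85(156) − 4.676(88) = 1612.831 kcal/day.
TEE = 1612.831 × 1.175 = 1895.0764 kcal/day.
Required daily deficit = 0.5 × 7700 ÷ 7 = 550 kcal/day.
Target intake = 1895.0764 − 550 = 1345.0764 kcal/day.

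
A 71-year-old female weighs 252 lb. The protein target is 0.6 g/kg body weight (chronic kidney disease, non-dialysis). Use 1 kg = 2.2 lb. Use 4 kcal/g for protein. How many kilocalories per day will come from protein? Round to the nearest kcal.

275 kcal/day

Weight in kg = 252 ÷ 2.2 = 114.5455 kg.
Protein = 0.6 g/kg × 114.5455 kg = 68.7273 g/day.
Protein energy = 68.7273 g × 4 kcal/g = 274.9091 kcal/day.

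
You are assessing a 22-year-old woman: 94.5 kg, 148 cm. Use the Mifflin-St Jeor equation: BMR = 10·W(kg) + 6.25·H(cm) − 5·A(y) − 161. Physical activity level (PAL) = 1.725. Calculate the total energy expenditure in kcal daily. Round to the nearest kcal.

2758 kcal daily

Mifflin-St Jeor (female): BMR = 10(94.5) + 6.25(148) − 5(22) − 161 = 945 + 925 − 110 − 161 = 1599 kcal/day.
TEE = BMR × activity factor = 1599 × 1.725 = 2758.275 kcal/day.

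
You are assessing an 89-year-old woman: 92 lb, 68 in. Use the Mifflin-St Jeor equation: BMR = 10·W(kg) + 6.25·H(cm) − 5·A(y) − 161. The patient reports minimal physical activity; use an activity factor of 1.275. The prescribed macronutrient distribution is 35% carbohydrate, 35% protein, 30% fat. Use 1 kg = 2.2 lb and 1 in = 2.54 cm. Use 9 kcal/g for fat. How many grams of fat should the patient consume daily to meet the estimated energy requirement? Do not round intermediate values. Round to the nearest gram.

38 g/day

Convert to metric: weight = 92 ÷ 2.2 = 41.8182 kg; height = 68 × 2.54 = 172.72 cm.
Mifflin-St Jeor (female): BMR = 10(41.8182) + 6.25(172.72) − 5(89) − 161 = 418.1818 + 1079.5 − 445 − 161 = 891.6818 kcal/day.
TEE = 891.6818 × 1.275 = 1136.8943 kcal/day.
Fat energy = 30% × 1136.8943 = 341.0683 kcal.
Fat = 341.0683 ÷ 9 kcal/g = 37.8965 g.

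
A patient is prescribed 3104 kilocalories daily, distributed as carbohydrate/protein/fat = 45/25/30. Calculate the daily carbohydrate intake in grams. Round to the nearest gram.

349 g/day

Carbohydrate energy = 45% × 3104 = 1396.8 kcal.
At 4 kcal/g: 1396.8 ÷ 4 = 349.2 g.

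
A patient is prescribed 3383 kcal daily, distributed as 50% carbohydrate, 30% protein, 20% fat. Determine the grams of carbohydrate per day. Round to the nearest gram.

Carbohydrate energy = 50% × 3383 = 1691.5 kcal.
At 4 kcal/g: 1691.5 ÷ 4 = 422.875 g.

423 g/day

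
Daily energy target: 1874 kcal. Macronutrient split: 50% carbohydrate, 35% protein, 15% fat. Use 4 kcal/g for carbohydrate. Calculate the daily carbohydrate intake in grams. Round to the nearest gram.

234 g/day

Carbohydrate energy = 50% × 1874 = 937 kcal.
At 4 kcal/g: 937 ÷ 4 = 234.25 g.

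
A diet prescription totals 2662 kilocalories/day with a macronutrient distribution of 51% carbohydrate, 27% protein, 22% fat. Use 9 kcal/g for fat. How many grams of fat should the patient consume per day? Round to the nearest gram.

65 g/day

Fat energy = 22% × 2662 = 585.64 kcal.
At 9 kcal/g: 585.64 ÷ 9 = 65.0711 g.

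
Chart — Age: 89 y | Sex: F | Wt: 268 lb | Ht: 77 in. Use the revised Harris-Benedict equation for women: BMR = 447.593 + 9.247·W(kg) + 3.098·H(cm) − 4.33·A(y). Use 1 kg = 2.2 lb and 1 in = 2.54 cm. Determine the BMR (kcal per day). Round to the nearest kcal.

Convert to metric: weight = 268 ÷ 2.2 = 121.8182 kg; height = 77 × 2.54 = 195.58 cm.
Harris-Benedict: BMR = 447.593 + 9.247(121.8182) + 3.098(195.58) − 4.33(89) = 1794.5826 kcal/day.

1795 kcal per day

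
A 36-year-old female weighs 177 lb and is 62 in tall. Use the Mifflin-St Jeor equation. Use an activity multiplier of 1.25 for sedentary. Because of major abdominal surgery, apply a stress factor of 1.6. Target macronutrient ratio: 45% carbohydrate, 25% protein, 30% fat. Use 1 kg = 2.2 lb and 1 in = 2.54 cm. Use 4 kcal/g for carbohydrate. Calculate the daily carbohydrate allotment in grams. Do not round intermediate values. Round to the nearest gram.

Convert to metric: weight = 177 ÷ 2.2 = 80.4545 kg; height = 62 × 2.54 = 157.48 cm.
Mifflin-St Jeor (female): BMR = 10(80.4545) + 6.25(157.48) − 5(36) − 161 = 804.5455 + 984.25 − 180 − 161 = 1447.7955 kcal/day.
TEE = 1447.7955 × 1.25 = 1809.7443 kcal/day.
With stress factor 1.6: 1809.7443 × 1.6 = 2895.5909 kcal/day.
Carbohydrate energy = 45% × 2895.5909 = 1303.0159 kcal.
Carbohydrate = 1303.0159 ÷ 4 kcal/g = 325.754 g.

326 g/day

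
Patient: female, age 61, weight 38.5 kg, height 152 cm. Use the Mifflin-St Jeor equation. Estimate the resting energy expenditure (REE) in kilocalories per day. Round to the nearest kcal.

Mifflin-St Jeor (female): BMR = 10(38.5) + 6.25(152) − 5(61) − 161 = 385 + 950 − 305 − 161 = 869 kcal/day.

869 kilocalories per day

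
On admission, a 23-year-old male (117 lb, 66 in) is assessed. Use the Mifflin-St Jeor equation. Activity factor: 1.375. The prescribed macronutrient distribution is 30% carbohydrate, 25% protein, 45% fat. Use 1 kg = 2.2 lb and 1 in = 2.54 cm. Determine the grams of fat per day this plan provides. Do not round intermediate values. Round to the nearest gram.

Convert to metric: weight = 117 ÷ 2.2 = 53.1818 kg; height = 66 × 2.54 = 167.64 cm.
Mifflin-St Jeor (male): BMR = 10(53.1818) + 6.25(167.64) − 5(23) + 5 = 531.8182 + 1047.75 − 115 + 5 = 1469.5682 kcal/day.
TEE = 1469.5682 × 1.375 = 2020.6563 kcal/day.
Fat energy = 45% × 2020.6563 = 909.2953 kcal.
Fat = 909.2953 ÷ 9 kcal/g = 101.0328 g.

101 g/day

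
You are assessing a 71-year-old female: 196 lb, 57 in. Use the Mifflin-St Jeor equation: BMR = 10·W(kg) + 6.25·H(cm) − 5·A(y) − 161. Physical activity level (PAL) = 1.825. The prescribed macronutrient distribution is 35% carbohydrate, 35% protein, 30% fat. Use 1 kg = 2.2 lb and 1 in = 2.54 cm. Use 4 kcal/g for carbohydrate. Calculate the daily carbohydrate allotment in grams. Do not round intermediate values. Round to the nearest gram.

Convert to metric: weight = 196 ÷ 2.2 = 89.0909 kg; height = 57 × 2.54 = 144.78 cm.
Mifflin-St Jeor (female): BMR = 10(89.0909) + 6.25(144.78) − 5(71) − 161 = 890.9091 + 904.875 − 355 − 161 = 1279.7841 kcal/day.
TEE = 1279.7841 × 1.825 = 2335.606 kcal/day.
Carbohydrate energy = 35% × 2335.606 = 817.4621 kcal.
Carbohydrate = 817.4621 ÷ 4 kcal/g = 204.3655 g.

204 g/day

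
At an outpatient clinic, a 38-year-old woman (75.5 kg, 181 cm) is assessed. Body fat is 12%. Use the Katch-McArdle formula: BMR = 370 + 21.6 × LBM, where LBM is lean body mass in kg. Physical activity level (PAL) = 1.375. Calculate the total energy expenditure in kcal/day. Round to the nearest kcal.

LBM = 75.5 × (1 − 0.12) = 66.44 kg. Katch-McArdle: BMR = 370 + 21.6 × 66.44 = 1805.104 kcal/day.
TEE = BMR × activity factor = 1805.104 × 1.375 = 2482.018 kcal/day.

2482 kcal/day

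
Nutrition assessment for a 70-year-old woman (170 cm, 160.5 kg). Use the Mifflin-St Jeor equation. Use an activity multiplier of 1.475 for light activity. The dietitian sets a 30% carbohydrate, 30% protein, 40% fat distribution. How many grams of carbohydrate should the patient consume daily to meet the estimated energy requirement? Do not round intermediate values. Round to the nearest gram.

239 g/day

Mifflin-St Jeor (female): BMR = 10(160.5) + 6.25(170) − 5(70) − 161 = 1605 + 1062.5 − 350 − 161 = 2156.5 kcal/day.
TEE = 2156.5 × 1.475 = 3180.8375 kcal/day.
Carbohydrate energy = 30% × 3180.8375 = 954.2513 kcal.
Carbohydrate = 954.2513 ÷ 4 kcal/g = 238.5628 g.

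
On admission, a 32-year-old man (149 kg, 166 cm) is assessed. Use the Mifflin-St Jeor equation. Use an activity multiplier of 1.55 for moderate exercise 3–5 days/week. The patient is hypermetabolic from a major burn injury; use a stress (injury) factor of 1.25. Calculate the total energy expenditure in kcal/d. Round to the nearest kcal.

4597 kcal/d

Mifflin-St Jeor (male): BMR = 10(149) + 6.25(166) − 5(32) + 5 = 1490 + 1037.5 − 160 + 5 = 2372.5 kcal/day.
TEE = BMR × activity factor = 2372.5 × 1.55 = 3677.375 kcal/day.
Apply stress factor: 3677.375 × 1.25 = 4596.7188 kcal/day.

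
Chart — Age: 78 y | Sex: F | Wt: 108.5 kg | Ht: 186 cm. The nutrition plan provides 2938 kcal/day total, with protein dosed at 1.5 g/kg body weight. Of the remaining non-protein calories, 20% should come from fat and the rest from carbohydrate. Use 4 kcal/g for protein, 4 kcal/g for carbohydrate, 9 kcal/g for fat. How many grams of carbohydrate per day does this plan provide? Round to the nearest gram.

457 g/day

Protein = 1.5 × 108.5 = 162.75 g → 162.75 × 4 = 651 kcal.
Non-protein calories = 2938 − 651 = 2287 kcal.
Fat: 20% × 2287 = 457.4 kcal; carbohydrate: 1829.6 kcal.
Carbohydrate: 1829.6 kcal ÷ 4 kcal/g = 457.4 g.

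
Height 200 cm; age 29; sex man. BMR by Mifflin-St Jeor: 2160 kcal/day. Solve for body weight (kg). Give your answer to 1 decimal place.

105.0 kg

2160 = 10·W + 6.25(200) − 5(29) + 5
10·W = 2160 − 1110 = 1050, so W = 105 kg.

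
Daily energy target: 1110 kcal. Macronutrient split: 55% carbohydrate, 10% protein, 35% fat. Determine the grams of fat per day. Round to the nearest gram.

Fat energy = 35% × 1110 = 388.5 kcal.
At 9 kcal/g: 388.5 ÷ 9 = 43.1667 g.

43 g/day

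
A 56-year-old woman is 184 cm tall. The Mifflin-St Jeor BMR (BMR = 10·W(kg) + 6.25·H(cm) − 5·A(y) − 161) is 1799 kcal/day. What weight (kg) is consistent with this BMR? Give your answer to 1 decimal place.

109.0 kg

1799 = 10·W + 6.25(184) − 5(56) − 161
10·W = 1799 − 709 = 1090, so W = 109 kg.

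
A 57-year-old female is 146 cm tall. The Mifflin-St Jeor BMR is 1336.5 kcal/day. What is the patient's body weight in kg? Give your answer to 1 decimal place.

1336.5 = 10·W + 6.25(146) − 5(57) − 161
10·W = 1336.5 − 466.5 = 870, so W = 87 kg.

87.0 kg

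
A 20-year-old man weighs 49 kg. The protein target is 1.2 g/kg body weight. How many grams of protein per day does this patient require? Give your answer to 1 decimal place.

58.8 g/day

Protein = 1.2 g/kg × 49 kg = 58.8 g/day.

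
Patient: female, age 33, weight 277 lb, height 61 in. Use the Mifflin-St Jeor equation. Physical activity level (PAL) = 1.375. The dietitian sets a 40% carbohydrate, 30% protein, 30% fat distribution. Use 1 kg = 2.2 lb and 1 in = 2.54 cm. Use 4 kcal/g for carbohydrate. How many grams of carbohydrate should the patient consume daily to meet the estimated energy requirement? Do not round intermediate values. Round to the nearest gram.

Convert to metric: weight = 277 ÷ 2.2 = 125.9091 kg; height = 61 × 2.54 = 154.94 cm.
Mifflin-St Jeor (female): BMR = 10(125.9091) + 6.25(154.94) − 5(33) − 161 = 1259.0909 + 968.375 − 165 − 161 = 1901.4659 kcal/day.
TEE = 1901.4659 × 1.375 = 2614.5156 kcal/day.
Carbohydrate energy = 40% × 2614.5156 = 1045.8063 kcal.
Carbohydrate = 1045.8063 ÷ 4 kcal/g = 261.4516 g.

261 g/day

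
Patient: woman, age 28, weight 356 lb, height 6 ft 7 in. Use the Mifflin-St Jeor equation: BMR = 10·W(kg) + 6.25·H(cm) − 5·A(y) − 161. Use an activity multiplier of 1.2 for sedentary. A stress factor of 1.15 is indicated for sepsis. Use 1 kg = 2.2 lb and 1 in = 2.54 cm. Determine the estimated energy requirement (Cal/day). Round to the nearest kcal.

Convert to metric: weight = 356 ÷ 2.2 = 161.8182 kg; height = (6×12 + 7) × 2.54 = 79 × 2.54 = 200.66 cm.
Mifflin-St Jeor (female): BMR = 10(161.8182) + 6.25(200.66) − 5(28) − 161 = 1618.1818 + 1254.125 − 140 − 161 = 2571.3068 kcal/day.
TEE = BMR × activity factor = 2571.3068 × 1.2 = 3085.5682 kcal/day.
Apply stress factor: 3085.5682 × 1.15 = 3548.4034 kcal/day.

3548 Cal/day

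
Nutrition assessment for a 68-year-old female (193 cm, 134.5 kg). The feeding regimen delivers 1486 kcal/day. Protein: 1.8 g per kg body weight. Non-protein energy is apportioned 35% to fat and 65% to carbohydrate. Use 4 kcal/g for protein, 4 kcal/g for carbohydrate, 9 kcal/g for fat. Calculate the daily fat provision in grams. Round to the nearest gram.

Protein = 1.8 × 134.5 = 242.1 g → 242.1 × 4 = 968.4 kcal.
Non-protein calories = 1486 − 968.4 = 517.6 kcal.
Fat: 35% × 517.6 = 181.16 kcal; carbohydrate: 336.44 kcal.
Fat: 181.16 kcal ÷ 9 kcal/g = 20.1289 g.

20 g/day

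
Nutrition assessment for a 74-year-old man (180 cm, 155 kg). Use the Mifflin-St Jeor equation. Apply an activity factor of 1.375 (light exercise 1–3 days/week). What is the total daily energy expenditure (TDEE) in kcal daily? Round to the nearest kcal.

Mifflin-St Jeor (male): BMR = 10(155) + 6.25(180) − 5(74) + 5 = 1550 + 1125 − 370 + 5 = 2310 kcal/day.
TEE = BMR × activity factor = 2310 × 1.375 = 3176.25 kcal/day.

3176 kcal daily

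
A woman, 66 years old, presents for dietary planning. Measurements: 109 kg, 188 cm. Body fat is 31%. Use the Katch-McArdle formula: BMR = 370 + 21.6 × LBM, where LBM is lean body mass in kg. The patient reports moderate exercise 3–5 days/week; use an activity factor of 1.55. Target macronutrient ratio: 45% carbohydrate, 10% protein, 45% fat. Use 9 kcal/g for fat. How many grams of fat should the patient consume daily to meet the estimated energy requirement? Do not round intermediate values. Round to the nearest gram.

LBM = 109 × (1 − 0.31) = 75.21 kg. Katch-McArdle: BMR = 370 + 21.6 × 75.21 = 1994.536 kcal/day.
TEE = 1994.536 × 1.55 = 3091.5308 kcal/day.
Fat energy = 45% × 3091.5308 = 1391.1889 kcal.
Fat = 1391.1889 ÷ 9 kcal/g = 154.5765 g.

155 g/day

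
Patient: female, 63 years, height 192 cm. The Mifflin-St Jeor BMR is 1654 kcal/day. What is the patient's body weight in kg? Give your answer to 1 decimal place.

93.0 kg

1654 = 10·W + 6.25(192) − 5(63) − 161
10·W = 1654 − 724 = 930, so W = 93 kg.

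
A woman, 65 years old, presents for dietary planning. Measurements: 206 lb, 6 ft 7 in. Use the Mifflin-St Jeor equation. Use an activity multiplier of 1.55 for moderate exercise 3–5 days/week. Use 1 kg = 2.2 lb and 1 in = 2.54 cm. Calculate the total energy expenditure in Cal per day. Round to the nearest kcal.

2642 Cal per day

Convert to metric: weight = 206 ÷ 2.2 = 93.6364 kg; height = (6×12 + 7) × 2.54 = 79 × 2.54 = 200.66 cm.
Mifflin-St Jeor (female): BMR = 10(93.6364) + 6.25(200.66) − 5(65) − 161 = 936.3636 + 1254.125 − 325 − 161 = 1704.4886 kcal/day.
TEE = BMR × activity factor = 1704.4886 × 1.55 = 2641.9574 kcal/day.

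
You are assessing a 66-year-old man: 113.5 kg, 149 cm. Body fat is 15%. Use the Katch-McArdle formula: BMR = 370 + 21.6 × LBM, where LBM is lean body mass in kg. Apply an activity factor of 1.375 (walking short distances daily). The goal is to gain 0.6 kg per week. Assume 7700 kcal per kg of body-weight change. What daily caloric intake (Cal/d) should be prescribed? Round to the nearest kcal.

4034 Cal/d

LBM = 113.5 × (1 − 0.15) = 96.475 kg. Katch-McArdle: BMR = 370 + 21.6 × 96.475 = 2453.86 kcal/day.
TEE = 2453.86 × 1.375 = 3374.0575 kcal/day.
Required daily surplus = 0.6 × 7700 ÷ 7 = 660 kcal/day.
Target intake = 3374.0575 + 660 = 4034.0575 kcal/day.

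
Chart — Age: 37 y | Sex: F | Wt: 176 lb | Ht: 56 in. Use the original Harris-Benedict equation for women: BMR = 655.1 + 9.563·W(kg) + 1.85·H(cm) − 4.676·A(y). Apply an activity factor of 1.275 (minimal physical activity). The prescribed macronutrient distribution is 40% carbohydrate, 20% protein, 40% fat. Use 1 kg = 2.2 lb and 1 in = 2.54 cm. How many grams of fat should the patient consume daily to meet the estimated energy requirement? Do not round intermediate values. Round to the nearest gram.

Convert to metric: weight = 176 ÷ 2.2 = 80 kg; height = 56 × 2.54 = 142.24 cm.
Harris-Benedict: BMR = 655.1 + 9.563(80) + 1.85(142.24) − 4.676(37) = 1510.272 kcal/day.
TEE = 1510.272 × 1.275 = 1925.5968 kcal/day.
Fat energy = 40% × 1925.5968 = 770.2387 kcal.
Fat = 770.2387 ÷ 9 kcal/g = 85.5821 g.

86 g/day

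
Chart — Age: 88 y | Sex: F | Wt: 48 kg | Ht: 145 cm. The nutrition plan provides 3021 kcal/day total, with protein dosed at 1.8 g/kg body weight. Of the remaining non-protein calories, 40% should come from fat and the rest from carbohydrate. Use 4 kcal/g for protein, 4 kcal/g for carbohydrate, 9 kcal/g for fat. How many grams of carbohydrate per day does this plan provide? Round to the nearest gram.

Protein = 1.8 × 48 = 86.4 g → 86.4 × 4 = 345.6 kcal.
Non-protein calories = 3021 − 345.6 = 2675.4 kcal.
Fat: 40% × 2675.4 = 1070.16 kcal; carbohydrate: 1605.24 kcal.
Carbohydrate: 1605.24 kcal ÷ 4 kcal/g = 401.31 g.

401 g/day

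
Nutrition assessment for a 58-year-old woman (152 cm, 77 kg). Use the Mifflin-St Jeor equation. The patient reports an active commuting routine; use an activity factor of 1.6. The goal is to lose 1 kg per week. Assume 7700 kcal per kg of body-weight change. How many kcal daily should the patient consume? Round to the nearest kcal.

Mifflin-St Jeor (female): BMR = 10(77) + 6.25(152) − 5(58) − 161 = 770 + 950 − 290 − 161 = 1269 kcal/day.
TEE = 1269 × 1.6 = 2030.4 kcal/day.
Required daily deficit = 1 × 7700 ÷ 7 = 1100 kcal/day.
Target intake = 2030.4 − 1100 = 930.4 kcal/day.

930 kcal daily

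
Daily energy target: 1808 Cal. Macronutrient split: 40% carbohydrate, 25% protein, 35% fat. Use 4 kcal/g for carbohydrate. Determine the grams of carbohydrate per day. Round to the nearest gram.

181 g/day

Carbohydrate energy = 40% × 1808 = 723.2 kcal.
At 4 kcal/g: 723.2 ÷ 4 = 180.8 g.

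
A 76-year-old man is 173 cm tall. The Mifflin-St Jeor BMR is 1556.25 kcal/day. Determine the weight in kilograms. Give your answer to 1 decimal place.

85.0 kg

1556.25 = 10·W + 6.25(173) − 5(76) + 5
10·W = 1556.25 − 706.25 = 850, so W = 85 kg.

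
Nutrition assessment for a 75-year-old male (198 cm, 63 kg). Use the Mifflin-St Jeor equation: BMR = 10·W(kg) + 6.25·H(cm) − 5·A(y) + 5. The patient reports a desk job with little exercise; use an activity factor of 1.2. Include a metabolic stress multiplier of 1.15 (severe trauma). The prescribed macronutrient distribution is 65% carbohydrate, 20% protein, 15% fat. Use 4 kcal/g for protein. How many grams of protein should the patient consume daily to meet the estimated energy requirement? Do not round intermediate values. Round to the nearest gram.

Mifflin-St Jeor (male): BMR = 10(63) + 6.25(198) − 5(75) + 5 = 630 + 1237.5 − 375 + 5 = 1497.5 kcal/day.
TEE = 1497.5 × 1.2 = 1797 kcal/day.
With stress factor 1.15: 1797 × 1.15 = 2066.55 kcal/day.
Protein energy = 20% × 2066.55 = 413.31 kcal.
Protein = 413.31 ÷ 4 kcal/g = 103.3275 g.

103 g/day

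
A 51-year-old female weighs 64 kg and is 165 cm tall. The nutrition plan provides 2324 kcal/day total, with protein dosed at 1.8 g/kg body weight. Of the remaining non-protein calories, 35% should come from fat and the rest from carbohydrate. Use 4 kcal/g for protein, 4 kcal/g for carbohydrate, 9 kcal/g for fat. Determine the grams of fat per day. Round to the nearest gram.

72 g/day

Protein = 1.8 × 64 = 115.2 g → 115.2 × 4 = 460.8 kcal.
Non-protein calories = 2324 − 460.8 = 1863.2 kcal.
Fat: 35% × 1863.2 = 652.12 kcal; carbohydrate: 1211.08 kcal.
Fat: 652.12 kcal ÷ 9 kcal/g = 72.4578 g.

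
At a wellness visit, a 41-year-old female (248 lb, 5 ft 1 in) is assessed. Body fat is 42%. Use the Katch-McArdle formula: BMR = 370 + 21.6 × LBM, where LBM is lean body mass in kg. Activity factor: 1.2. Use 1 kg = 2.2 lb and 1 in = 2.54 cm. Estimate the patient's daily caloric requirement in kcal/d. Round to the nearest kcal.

Convert to metric: weight = 248 ÷ 2.2 = 112.7273 kg; height = (5×12 + 1) × 2.54 = 61 × 2.54 = 154.94 cm.
LBM = 112.7273 × (1 − 0.42) = 65.3818 kg. Katch-McArdle: BMR = 370 + 21.6 × 65.3818 = 1782.2473 kcal/day.
TEE = BMR × activity factor = 1782.2473 × 1.2 = 2138.6967 kcal/day.

2139 kcal/d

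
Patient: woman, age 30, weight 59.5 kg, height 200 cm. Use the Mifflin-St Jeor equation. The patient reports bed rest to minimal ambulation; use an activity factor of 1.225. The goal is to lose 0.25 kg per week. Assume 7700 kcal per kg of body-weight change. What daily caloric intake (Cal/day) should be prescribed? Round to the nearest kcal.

1604 Cal/day

Mifflin-St Jeor (female): BMR = 10(59.5) + 6.25(200) − 5(30) − 161 = 595 + 1250 − 150 − 161 = 1534 kcal/day.
TEE = 1534 × 1.225 = 1879.15 kcal/day.
Required daily deficit = 0.25 × 7700 ÷ 7 = 275 kcal/day.
Target intake = 1879.15 − 275 = 1604.15 kcal/day.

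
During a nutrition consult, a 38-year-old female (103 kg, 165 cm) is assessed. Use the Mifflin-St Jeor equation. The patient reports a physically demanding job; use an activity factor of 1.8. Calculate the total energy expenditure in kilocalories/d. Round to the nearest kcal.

Mifflin-St Jeor (female): BMR = 10(103) + 6.25(165) − 5(38) − 161 = 1030 + 1031.25 − 190 − 161 = 1710.25 kcal/day.
TEE = BMR × activity factor = 1710.25 × 1.8 = 3078.45 kcal/day.

3078 kilocalories/d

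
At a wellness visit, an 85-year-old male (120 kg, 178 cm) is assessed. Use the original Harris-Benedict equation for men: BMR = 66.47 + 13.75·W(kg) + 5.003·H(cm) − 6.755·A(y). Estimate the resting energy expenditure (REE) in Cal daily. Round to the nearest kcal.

2033 Cal daily

Harris-Benedict: BMR = 66.47 + 13.75(120) + 5.003(178) − 6.755(85) = 2032.829 kcal/day.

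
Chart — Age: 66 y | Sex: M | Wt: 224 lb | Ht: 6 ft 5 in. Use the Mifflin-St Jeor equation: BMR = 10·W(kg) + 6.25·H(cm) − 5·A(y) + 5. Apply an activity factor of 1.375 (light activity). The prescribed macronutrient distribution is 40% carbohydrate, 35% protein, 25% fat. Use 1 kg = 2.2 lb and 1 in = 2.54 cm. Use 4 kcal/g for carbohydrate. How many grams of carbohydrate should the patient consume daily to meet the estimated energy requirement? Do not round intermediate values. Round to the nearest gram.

Convert to metric: weight = 224 ÷ 2.2 = 101.8182 kg; height = (6×12 + 5) × 2.54 = 77 × 2.54 = 195.58 cm.
Mifflin-St Jeor (male): BMR = 10(101.8182) + 6.25(195.58) − 5(66) + 5 = 1018.1818 + 1222.375 − 330 + 5 = 1915.5568 kcal/day.
TEE = 1915.5568 × 1.375 = 2633.8906 kcal/day.
Carbohydrate energy = 40% × 2633.8906 = 1053.5563 kcal.
Carbohydrate = 1053.5563 ÷ 4 kcal/g = 263.3891 g.

263 g/day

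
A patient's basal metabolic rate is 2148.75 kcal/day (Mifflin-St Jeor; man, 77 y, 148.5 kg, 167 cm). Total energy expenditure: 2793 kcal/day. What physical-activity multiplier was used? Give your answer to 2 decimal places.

1.30

Activity factor = TEE ÷ BMR = 2793 ÷ 2148.75 = 1.3.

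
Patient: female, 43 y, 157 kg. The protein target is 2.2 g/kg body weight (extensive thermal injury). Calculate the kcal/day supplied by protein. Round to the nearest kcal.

1382 kcal/day

Protein = 2.2 g/kg × 157 kg = 345.4 g/day.
Protein energy = 345.4 g × 4 kcal/g = 1381.6 kcal/day.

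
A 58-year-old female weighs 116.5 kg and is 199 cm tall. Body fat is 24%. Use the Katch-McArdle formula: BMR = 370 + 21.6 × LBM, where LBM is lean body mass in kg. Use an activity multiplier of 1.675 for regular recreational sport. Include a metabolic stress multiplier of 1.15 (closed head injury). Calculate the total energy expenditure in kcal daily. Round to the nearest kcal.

4397 kcal daily

LBM = 116.5 × (1 − 0.24) = 88.54 kg. Katch-McArdle: BMR = 370 + 21.6 × 88.54 = 2282.464 kcal/day.
TEE = BMR × activity factor = 2282.464 × 1.675 = 3823.1272 kcal/day.
Apply stress factor: 3823.1272 × 1.15 = 4396.5963 kcal/day.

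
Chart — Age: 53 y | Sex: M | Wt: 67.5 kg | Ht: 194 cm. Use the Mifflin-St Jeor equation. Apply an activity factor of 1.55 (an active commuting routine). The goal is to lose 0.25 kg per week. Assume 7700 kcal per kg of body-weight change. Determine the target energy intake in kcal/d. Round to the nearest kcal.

2248 kcal/d

Mifflin-St Jeor (male): BMR = 10(67.5) + 6.25(194) − 5(53) + 5 = 675 + 1212.5 − 265 + 5 = 1627.5 kcal/day.
TEE = 1627.5 × 1.55 = 2522.625 kcal/day.
Required daily deficit = 0.25 × 7700 ÷ 7 = 275 kcal/day.
Target intake = 2522.625 − 275 = 2247.625 kcal/day.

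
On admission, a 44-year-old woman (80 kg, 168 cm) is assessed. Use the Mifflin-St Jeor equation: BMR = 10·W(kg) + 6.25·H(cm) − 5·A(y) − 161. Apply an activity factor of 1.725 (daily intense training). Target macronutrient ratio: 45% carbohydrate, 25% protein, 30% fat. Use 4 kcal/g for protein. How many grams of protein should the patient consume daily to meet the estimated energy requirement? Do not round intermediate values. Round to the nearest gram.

Mifflin-St Jeor (female): BMR = 10(80) + 6.25(168) − 5(44) − 161 = 800 + 1050 − 220 − 161 = 1469 kcal/day.
TEE = 1469 × 1.725 = 2534.025 kcal/day.
Protein energy = 25% × 2534.025 = 633.5063 kcal.
Protein = 633.5063 ÷ 4 kcal/g = 158.3766 g.

158 g/day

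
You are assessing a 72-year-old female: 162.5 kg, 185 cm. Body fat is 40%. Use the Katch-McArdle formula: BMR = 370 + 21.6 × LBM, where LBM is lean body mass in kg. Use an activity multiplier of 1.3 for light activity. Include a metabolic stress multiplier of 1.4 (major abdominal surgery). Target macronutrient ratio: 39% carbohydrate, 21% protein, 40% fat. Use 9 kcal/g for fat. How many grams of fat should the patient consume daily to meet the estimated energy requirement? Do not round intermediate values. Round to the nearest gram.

LBM = 162.5 × (1 − 0.4) = 97.5 kg. Katch-McArdle: BMR = 370 + 21.6 × 97.5 = 2476 kcal/day.
TEE = 2476 × 1.3 = 3218.8 kcal/day.
With stress factor 1.4: 3218.8 × 1.4 = 4506.32 kcal/day.
Fat energy = 40% × 4506.32 = 1802.528 kcal.
Fat = 1802.528 ÷ 9 kcal/g = 200.2809 g.

200 g/day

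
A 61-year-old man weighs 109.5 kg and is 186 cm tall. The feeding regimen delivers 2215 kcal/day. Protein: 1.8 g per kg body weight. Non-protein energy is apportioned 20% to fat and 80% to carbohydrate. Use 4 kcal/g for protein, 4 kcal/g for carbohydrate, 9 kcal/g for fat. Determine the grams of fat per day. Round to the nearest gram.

Protein = 1.8 × 109.5 = 197.1 g → 197.1 × 4 = 788.4 kcal.
Non-protein calories = 2215 − 788.4 = 1426.6 kcal.
Fat: 20% × 1426.6 = 285.32 kcal; carbohydrate: 1141.28 kcal.
Fat: 285.32 kcal ÷ 9 kcal/g = 31.7022 g.

32 g/day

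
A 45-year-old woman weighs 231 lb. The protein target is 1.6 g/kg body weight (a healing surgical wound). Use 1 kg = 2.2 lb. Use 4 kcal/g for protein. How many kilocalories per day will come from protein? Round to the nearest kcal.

Weight in kg = 231 ÷ 2.2 = 105 kg.
Protein = 1.6 g/kg × 105 kg = 168 g/day.
Protein energy = 168 g × 4 kcal/g = 672 kcal/day.

672 kcal/day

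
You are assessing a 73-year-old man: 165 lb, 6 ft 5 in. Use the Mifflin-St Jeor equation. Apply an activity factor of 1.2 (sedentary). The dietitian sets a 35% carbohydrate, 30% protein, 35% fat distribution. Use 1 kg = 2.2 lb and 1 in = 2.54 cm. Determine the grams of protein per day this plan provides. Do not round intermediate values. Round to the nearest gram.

Convert to metric: weight = 165 ÷ 2.2 = 75 kg; height = (6×12 + 5) × 2.54 = 77 × 2.54 = 195.58 cm.
Mifflin-St Jeor (male): BMR = 10(75) + 6.25(195.58) − 5(73) + 5 = 750 + 1222.375 − 365 + 5 = 1612.375 kcal/day.
TEE = 1612.375 × 1.2 = 1934.85 kcal/day.
Protein energy = 30% × 1934.85 = 580.455 kcal.
Protein = 580.455 ÷ 4 kcal/g = 145.1138 g.

145 g/day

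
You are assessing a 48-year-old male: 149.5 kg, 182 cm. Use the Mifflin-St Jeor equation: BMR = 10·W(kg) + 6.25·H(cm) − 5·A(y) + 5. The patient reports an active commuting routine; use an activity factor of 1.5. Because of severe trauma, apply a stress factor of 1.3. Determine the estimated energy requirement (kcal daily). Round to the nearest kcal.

4675 kcal daily

Mifflin-St Jeor (male): BMR = 10(149.5) + 6.25(182) − 5(48) + 5 = 1495 + 1137.5 − 240 + 5 = 2397.5 kcal/day.
TEE = BMR × activity factor = 2397.5 × 1.5 = 3596.25 kcal/day.
Apply stress factor: 3596.25 × 1.3 = 4675.125 kcal/day.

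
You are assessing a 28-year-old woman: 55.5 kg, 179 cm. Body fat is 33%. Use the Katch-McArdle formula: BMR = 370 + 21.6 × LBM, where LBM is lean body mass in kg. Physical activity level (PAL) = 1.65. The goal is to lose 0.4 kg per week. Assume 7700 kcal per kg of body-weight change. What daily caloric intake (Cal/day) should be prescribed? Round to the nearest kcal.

LBM = 55.5 × (1 − 0.33) = 37.185 kg. Katch-McArdle: BMR = 370 + 21.6 × 37.185 = 1173.196 kcal/day.
TEE = 1173.196 × 1.65 = 1935.7734 kcal/day.
Required daily deficit = 0.4 × 7700 ÷ 7 = 440 kcal/day.
Target intake = 1935.7734 − 440 = 1495.7734 kcal/day.

1496 Cal/day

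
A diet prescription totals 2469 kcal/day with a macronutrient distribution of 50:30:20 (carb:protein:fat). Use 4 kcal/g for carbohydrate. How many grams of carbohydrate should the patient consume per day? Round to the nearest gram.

309 g/day

Carbohydrate energy = 50% × 2469 = 1234.5 kcal.
At 4 kcal/g: 1234.5 ÷ 4 = 308.625 g.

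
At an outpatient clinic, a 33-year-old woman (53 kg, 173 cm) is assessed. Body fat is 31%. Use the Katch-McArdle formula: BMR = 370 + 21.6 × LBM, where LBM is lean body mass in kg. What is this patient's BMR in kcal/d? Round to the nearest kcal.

1160 kcal/d

LBM = 53 × (1 − 0.31) = 36.57 kg. Katch-McArdle: BMR = 370 + 21.6 × 36.57 = 1159.912 kcal/day.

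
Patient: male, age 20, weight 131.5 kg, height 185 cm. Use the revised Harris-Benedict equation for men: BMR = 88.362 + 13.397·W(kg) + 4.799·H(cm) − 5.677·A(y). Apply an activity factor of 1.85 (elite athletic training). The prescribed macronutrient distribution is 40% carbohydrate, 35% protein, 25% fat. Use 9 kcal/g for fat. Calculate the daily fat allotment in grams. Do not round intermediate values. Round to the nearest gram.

135 g/day

Harris-Benedict: BMR = 88.362 + 13.397(131.5) + 4.799(185) − 5.677(20) = 2624.3425 kcal/day.
TEE = 2624.3425 × 1.85 = 4855.0336 kcal/day.
Fat energy = 25% × 4855.0336 = 1213.7584 kcal.
Fat = 1213.7584 ÷ 9 kcal/g = 134.862 g.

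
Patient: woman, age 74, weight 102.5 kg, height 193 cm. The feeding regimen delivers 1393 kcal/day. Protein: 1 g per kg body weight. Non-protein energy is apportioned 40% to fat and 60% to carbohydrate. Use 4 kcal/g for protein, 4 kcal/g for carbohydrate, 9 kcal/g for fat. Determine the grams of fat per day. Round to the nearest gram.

44 g/day

Protein = 1 × 102.5 = 102.5 g → 102.5 × 4 = 410 kcal.
Non-protein calories = 1393 − 410 = 983 kcal.
Fat: 40% × 983 = 393.2 kcal; carbohydrate: 589.8 kcal.
Fat: 393.2 kcal ÷ 9 kcal/g = 43.6889 g.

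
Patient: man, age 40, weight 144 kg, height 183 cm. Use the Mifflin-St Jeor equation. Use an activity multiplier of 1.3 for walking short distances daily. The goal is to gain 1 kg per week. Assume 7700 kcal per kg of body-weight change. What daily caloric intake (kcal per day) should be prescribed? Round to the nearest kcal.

4205 kcal per day

Mifflin-St Jeor (male): BMR = 10(144) + 6.25(183) − 5(40) + 5 = 1440 + 1143.75 − 200 + 5 = 2388.75 kcal/day.
TEE = 2388.75 × 1.3 = 3105.375 kcal/day.
Required daily surplus = 1 × 7700 ÷ 7 = 1100 kcal/day.
Target intake = 3105.375 + 1100 = 4205.375 kcal/day.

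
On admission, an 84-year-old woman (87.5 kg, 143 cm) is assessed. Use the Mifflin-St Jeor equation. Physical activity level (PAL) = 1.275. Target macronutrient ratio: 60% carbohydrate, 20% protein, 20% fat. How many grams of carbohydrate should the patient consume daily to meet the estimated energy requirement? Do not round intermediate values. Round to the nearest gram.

Mifflin-St Jeor (female): BMR = 10(87.5) + 6.25(143) − 5(84) − 161 = 875 + 893.75 − 420 − 161 = 1187.75 kcal/day.
TEE = 1187.75 × 1.275 = 1514.3813 kcal/day.
Carbohydrate energy = 60% × 1514.3813 = 908.6288 kcal.
Carbohydrate = 908.6288 ÷ 4 kcal/g = 227.1572 g.

227 g/day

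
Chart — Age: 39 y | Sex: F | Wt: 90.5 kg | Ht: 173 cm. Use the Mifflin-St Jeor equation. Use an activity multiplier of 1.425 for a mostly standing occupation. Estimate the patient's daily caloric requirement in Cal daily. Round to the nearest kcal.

Mifflin-St Jeor (female): BMR = 10(90.5) + 6.25(173) − 5(39) − 161 = 905 + 1081.25 − 195 − 161 = 1630.25 kcal/day.
TEE = BMR × activity factor = 1630.25 × 1.425 = 2323.1063 kcal/day.

2323 Cal daily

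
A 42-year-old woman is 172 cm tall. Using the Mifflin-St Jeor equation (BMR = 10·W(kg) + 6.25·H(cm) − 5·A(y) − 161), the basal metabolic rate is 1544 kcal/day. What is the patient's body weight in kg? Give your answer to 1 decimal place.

1544 = 10·W + 6.25(172) − 5(42) − 161
10·W = 1544 − 704 = 840, so W = 84 kg.

84.0 kg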